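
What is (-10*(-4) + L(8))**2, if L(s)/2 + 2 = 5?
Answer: 2116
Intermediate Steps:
L(s) = 6 (L(s) = -4 + 2*5 = -4 + 10 = 6)
(-10*(-4) + L(8))**2 = (-10*(-4) + 6)**2 = (40 + 6)**2 = 46**2 = 2116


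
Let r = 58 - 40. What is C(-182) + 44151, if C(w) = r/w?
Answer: 4017732/91 ≈ 44151.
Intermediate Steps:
r = 18
C(w) = 18/w
C(-182) + 44151 = 18/(-182) + 44151 = 18*(-1/182) + 44151 = -9/91 + 44151 = 4017732/91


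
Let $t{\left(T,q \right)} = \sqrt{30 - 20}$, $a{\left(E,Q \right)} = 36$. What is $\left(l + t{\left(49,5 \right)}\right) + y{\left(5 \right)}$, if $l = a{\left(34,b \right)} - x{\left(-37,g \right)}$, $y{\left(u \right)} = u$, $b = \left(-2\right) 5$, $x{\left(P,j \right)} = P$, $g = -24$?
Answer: $78 + \sqrt{10} \approx 81.162$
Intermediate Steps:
$b = -10$
$t{\left(T,q \right)} = \sqrt{10}$
$l = 73$ ($l = 36 - -37 = 36 + 37 = 73$)
$\left(l + t{\left(49,5 \right)}\right) + y{\left(5 \right)} = \left(73 + \sqrt{10}\right) + 5 = 78 + \sqrt{10}$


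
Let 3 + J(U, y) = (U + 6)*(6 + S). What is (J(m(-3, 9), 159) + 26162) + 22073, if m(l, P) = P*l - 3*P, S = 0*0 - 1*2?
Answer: 48040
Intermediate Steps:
S = -2 (S = 0 - 2 = -2)
m(l, P) = -3*P + P*l
J(U, y) = 21 + 4*U (J(U, y) = -3 + (U + 6)*(6 - 2) = -3 + (6 + U)*4 = -3 + (24 + 4*U) = 21 + 4*U)
(J(m(-3, 9), 159) + 26162) + 22073 = ((21 + 4*(9*(-3 - 3))) + 26162) + 22073 = ((21 + 4*(9*(-6))) + 26162) + 22073 = ((21 + 4*(-54)) + 26162) + 22073 = ((21 - 216) + 26162) + 22073 = (-195 + 26162) + 22073 = 25967 + 22073 = 48040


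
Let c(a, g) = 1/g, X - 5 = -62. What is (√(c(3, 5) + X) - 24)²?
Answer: 2596/5 - 96*I*√355/5 ≈ 519.2 - 361.76*I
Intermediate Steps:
X = -57 (X = 5 - 62 = -57)
(√(c(3, 5) + X) - 24)² = (√(1/5 - 57) - 24)² = (√(⅕ - 57) - 24)² = (√(-284/5) - 24)² = (2*I*√355/5 - 24)² = (-24 + 2*I*√355/5)²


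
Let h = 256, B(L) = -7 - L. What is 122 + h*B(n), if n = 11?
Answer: -4486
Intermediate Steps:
122 + h*B(n) = 122 + 256*(-7 - 1*11) = 122 + 256*(-7 - 11) = 122 + 256*(-18) = 122 - 4608 = -4486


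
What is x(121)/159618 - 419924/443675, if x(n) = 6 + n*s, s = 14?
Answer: -33136590766/35409258075 ≈ -0.93582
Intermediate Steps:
x(n) = 6 + 14*n (x(n) = 6 + n*14 = 6 + 14*n)
x(121)/159618 - 419924/443675 = (6 + 14*121)/159618 - 419924/443675 = (6 + 1694)*(1/159618) - 419924*1/443675 = 1700*(1/159618) - 419924/443675 = 850/79809 - 419924/443675 = -33136590766/35409258075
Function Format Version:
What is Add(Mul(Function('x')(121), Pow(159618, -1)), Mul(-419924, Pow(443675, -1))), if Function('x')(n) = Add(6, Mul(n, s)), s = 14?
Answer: Rational(-33136590766, 35409258075) ≈ -0.93582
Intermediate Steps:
Function('x')(n) = Add(6, Mul(14, n)) (Function('x')(n) = Add(6, Mul(n, 14)) = Add(6, Mul(14, n)))
Add(Mul(Function('x')(121), Pow(159618, -1)), Mul(-419924, Pow(443675, -1))) = Add(Mul(Add(6, Mul(14, 121)), Pow(159618, -1)), Mul(-419924, Pow(443675, -1))) = Add(Mul(Add(6, 1694), Rational(1, 159618)), Mul(-419924, Rational(1, 443675))) = Add(Mul(1700, Rational(1, 159618)), Rational(-419924, 443675)) = Add(Rational(850, 79809), Rational(-419924, 443675)) = Rational(-33136590766, 35409258075)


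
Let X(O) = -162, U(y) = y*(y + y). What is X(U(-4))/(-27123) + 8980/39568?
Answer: 20831213/89433572 ≈ 0.23292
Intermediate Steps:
U(y) = 2*y² (U(y) = y*(2*y) = 2*y²)
X(U(-4))/(-27123) + 8980/39568 = -162/(-27123) + 8980/39568 = -162*(-1/27123) + 8980*(1/39568) = 54/9041 + 2245/9892 = 20831213/89433572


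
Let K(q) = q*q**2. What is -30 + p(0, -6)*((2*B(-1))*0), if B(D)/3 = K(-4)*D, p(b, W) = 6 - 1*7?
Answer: -30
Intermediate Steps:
p(b, W) = -1 (p(b, W) = 6 - 7 = -1)
K(q) = q**3
B(D) = -192*D (B(D) = 3*((-4)**3*D) = 3*(-64*D) = -192*D)
-30 + p(0, -6)*((2*B(-1))*0) = -30 - 2*(-192*(-1))*0 = -30 - 2*192*0 = -30 - 384*0 = -30 - 1*0 = -30 + 0 = -30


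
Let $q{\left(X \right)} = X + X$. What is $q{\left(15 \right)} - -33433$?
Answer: $33463$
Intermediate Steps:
$q{\left(X \right)} = 2 X$
$q{\left(15 \right)} - -33433 = 2 \cdot 15 - -33433 = 30 + 33433 = 33463$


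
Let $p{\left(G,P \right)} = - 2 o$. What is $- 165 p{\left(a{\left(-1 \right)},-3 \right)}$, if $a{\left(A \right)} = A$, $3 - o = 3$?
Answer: $0$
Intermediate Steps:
$o = 0$ ($o = 3 - 3 = 0$)
$p{\left(G,P \right)} = 0$ ($p{\left(G,P \right)} = \left(-2\right) 0 = 0$)
$- 165 p{\left(a{\left(-1 \right)},-3 \right)} = \left(-165\right) 0 = 0$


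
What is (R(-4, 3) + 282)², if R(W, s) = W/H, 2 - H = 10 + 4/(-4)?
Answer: 3912484/49 ≈ 79847.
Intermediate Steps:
H = -7 (H = 2 - (10 + 4/(-4)) = 2 - (10 + 4*(-¼)) = 2 - (10 - 1) = 2 - 1*9 = 2 - 9 = -7)
R(W, s) = -W/7 (R(W, s) = W/(-7) = W*(-⅐) = -W/7)
(R(-4, 3) + 282)² = (-⅐*(-4) + 282)² = (4/7 + 282)² = (1978/7)² = 3912484/49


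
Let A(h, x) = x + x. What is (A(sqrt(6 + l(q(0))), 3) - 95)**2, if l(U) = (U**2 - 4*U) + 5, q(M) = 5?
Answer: 7921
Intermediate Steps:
l(U) = 5 + U**2 - 4*U
A(h, x) = 2*x
(A(sqrt(6 + l(q(0))), 3) - 95)**2 = (2*3 - 95)**2 = (6 - 95)**2 = (-89)**2 = 7921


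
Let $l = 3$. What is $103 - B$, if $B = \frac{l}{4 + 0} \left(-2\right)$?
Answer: $\frac{209}{2} \approx 104.5$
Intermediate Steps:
$B = - \frac{3}{2}$ ($B = \frac{1}{4 + 0} \cdot 3 \left(-2\right) = \frac{1}{4} \cdot 3 \left(-2\right) = \frac{3}{4} \left(-2\right) = - \frac{3}{2} \approx -1.5$)
$103 - B = 103 - - \frac{3}{2} = 103 + \frac{3}{2} = \frac{209}{2}$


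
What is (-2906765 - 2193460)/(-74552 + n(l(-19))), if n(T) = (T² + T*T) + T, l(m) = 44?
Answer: 5100225/70636 ≈ 72.204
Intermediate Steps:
n(T) = T + 2*T² (n(T) = (T² + T²) + T = 2*T² + T = T + 2*T²)
(-2906765 - 2193460)/(-74552 + n(l(-19))) = (-2906765 - 2193460)/(-74552 + 44*(1 + 2*44)) = -5100225/(-74552 + 44*(1 + 88)) = -5100225/(-74552 + 44*89) = -5100225/(-74552 + 3916) = -5100225/(-70636) = -5100225*(-1/70636) = 5100225/70636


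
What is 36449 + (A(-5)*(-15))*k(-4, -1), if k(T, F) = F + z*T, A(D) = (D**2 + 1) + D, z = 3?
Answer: 40544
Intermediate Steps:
A(D) = 1 + D + D**2 (A(D) = (1 + D**2) + D = 1 + D + D**2)
k(T, F) = F + 3*T
36449 + (A(-5)*(-15))*k(-4, -1) = 36449 + ((1 - 5 + (-5)**2)*(-15))*(-1 + 3*(-4)) = 36449 + ((1 - 5 + 25)*(-15))*(-1 - 12) = 36449 + (21*(-15))*(-13) = 36449 - 315*(-13) = 36449 + 4095 = 40544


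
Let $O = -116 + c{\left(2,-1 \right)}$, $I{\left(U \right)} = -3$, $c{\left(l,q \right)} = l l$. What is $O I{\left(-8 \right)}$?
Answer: $336$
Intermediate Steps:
$c{\left(l,q \right)} = l^{2}$
$O = -112$ ($O = -116 + 2^{2} = -116 + 4 = -112$)
$O I{\left(-8 \right)} = \left(-112\right) \left(-3\right) = 336$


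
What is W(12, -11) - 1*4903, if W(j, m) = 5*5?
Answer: -4878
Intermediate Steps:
W(j, m) = 25
W(12, -11) - 1*4903 = 25 - 1*4903 = 25 - 4903 = -4878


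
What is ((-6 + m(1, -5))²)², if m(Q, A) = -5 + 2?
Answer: 6561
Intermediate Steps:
m(Q, A) = -3
((-6 + m(1, -5))²)² = ((-6 - 3)²)² = ((-9)²)² = 81² = 6561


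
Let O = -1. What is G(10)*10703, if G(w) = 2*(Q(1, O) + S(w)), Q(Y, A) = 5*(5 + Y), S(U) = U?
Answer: 856240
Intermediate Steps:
Q(Y, A) = 25 + 5*Y
G(w) = 60 + 2*w (G(w) = 2*((25 + 5*1) + w) = 2*((25 + 5) + w) = 2*(30 + w) = 60 + 2*w)
G(10)*10703 = (60 + 2*10)*10703 = (60 + 20)*10703 = 80*10703 = 856240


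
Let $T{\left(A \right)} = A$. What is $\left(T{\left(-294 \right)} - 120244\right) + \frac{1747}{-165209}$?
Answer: $- \frac{19913964189}{165209} \approx -1.2054 \cdot 10^{5}$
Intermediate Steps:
$\left(T{\left(-294 \right)} - 120244\right) + \frac{1747}{-165209} = \left(-294 - 120244\right) + \frac{1747}{-165209} = -120538 + 1747 \left(- \frac{1}{165209}\right) = -120538 - \frac{1747}{165209} = - \frac{19913964189}{165209}$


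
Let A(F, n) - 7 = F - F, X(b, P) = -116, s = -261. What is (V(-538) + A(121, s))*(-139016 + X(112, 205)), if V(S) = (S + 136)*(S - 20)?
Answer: -31210507636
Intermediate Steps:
A(F, n) = 7 (A(F, n) = 7 + (F - F) = 7 + 0 = 7)
V(S) = (-20 + S)*(136 + S) (V(S) = (136 + S)*(-20 + S) = (-20 + S)*(136 + S))
(V(-538) + A(121, s))*(-139016 + X(112, 205)) = ((-2720 + (-538)² + 116*(-538)) + 7)*(-139016 - 116) = ((-2720 + 289444 - 62408) + 7)*(-139132) = (224316 + 7)*(-139132) = 224323*(-139132) = -31210507636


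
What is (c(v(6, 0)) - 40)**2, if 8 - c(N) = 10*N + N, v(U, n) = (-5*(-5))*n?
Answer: 1024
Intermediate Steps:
v(U, n) = 25*n
c(N) = 8 - 11*N (c(N) = 8 - (10*N + N) = 8 - 11*N)
(c(v(6, 0)) - 40)**2 = ((8 - 275*0) - 40)**2 = ((8 - 11*0) - 40)**2 = ((8 + 0) - 40)**2 = (8 - 40)**2 = (-32)**2 = 1024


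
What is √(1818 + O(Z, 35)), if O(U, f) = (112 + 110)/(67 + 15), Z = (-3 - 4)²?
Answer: √3060609/41 ≈ 42.670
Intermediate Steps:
Z = 49 (Z = (-7)² = 49)
O(U, f) = 111/41 (O(U, f) = 222/82 = 222*(1/82) = 111/41)
√(1818 + O(Z, 35)) = √(1818 + 111/41) = √(74649/41) = √3060609/41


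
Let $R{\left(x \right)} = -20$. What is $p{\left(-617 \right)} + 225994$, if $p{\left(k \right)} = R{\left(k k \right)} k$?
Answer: $238334$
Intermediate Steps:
$p{\left(k \right)} = - 20 k$
$p{\left(-617 \right)} + 225994 = \left(-20\right) \left(-617\right) + 225994 = 12340 + 225994 = 238334$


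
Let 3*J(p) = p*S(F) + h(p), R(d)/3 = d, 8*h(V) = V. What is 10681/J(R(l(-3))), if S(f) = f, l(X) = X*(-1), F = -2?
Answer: -85448/45 ≈ -1898.8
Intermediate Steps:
l(X) = -X
h(V) = V/8
R(d) = 3*d
J(p) = -5*p/8 (J(p) = (p*(-2) + p/8)/3 = (-2*p + p/8)/3 = (-15*p/8)/3 = -5*p/8)
10681/J(R(l(-3))) = 10681/((-15*(-1*(-3))/8)) = 10681/((-15*3/8)) = 10681/((-5/8*9)) = 10681/(-45/8) = 10681*(-8/45) = -85448/45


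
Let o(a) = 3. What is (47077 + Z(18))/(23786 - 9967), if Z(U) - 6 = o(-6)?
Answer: 3622/1063 ≈ 3.4073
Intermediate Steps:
Z(U) = 9 (Z(U) = 6 + 3 = 9)
(47077 + Z(18))/(23786 - 9967) = (47077 + 9)/(23786 - 9967) = 47086/13819 = 47086*(1/13819) = 3622/1063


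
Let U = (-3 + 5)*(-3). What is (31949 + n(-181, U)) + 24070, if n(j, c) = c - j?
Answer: 56194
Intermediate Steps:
U = -6 (U = 2*(-3) = -6)
(31949 + n(-181, U)) + 24070 = (31949 + (-6 - 1*(-181))) + 24070 = (31949 + (-6 + 181)) + 24070 = (31949 + 175) + 24070 = 32124 + 24070 = 56194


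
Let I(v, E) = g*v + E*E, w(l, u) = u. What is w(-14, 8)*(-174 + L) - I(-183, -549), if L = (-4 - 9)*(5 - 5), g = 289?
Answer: -249906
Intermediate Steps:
I(v, E) = E**2 + 289*v (I(v, E) = 289*v + E*E = 289*v + E**2 = E**2 + 289*v)
L = 0 (L = -13*0 = 0)
w(-14, 8)*(-174 + L) - I(-183, -549) = 8*(-174 + 0) - ((-549)**2 + 289*(-183)) = 8*(-174) - (301401 - 52887) = -1392 - 1*248514 = -1392 - 248514 = -249906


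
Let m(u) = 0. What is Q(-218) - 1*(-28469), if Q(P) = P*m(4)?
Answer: 28469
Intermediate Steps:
Q(P) = 0 (Q(P) = P*0 = 0)
Q(-218) - 1*(-28469) = 0 - 1*(-28469) = 0 + 28469 = 28469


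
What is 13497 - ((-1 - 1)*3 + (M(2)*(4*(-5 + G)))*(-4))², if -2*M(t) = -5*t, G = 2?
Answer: -41259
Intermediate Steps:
M(t) = 5*t/2 (M(t) = -(-5)*t/2 = 5*t/2)
13497 - ((-1 - 1)*3 + (M(2)*(4*(-5 + G)))*(-4))² = 13497 - ((-1 - 1)*3 + (((5/2)*2)*(4*(-5 + 2)))*(-4))² = 13497 - (-2*3 + (5*(4*(-3)))*(-4))² = 13497 - (-6 + (5*(-12))*(-4))² = 13497 - (-6 - 60*(-4))² = 13497 - (-6 + 240)² = 13497 - 1*234² = 13497 - 1*54756 = 13497 - 54756 = -41259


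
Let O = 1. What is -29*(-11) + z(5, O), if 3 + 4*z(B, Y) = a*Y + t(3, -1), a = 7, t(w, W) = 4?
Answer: 321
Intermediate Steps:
z(B, Y) = ¼ + 7*Y/4 (z(B, Y) = -¾ + (7*Y + 4)/4 = -¾ + (4 + 7*Y)/4 = -¾ + (1 + 7*Y/4) = ¼ + 7*Y/4)
-29*(-11) + z(5, O) = -29*(-11) + (¼ + (7/4)*1) = 319 + (¼ + 7/4) = 319 + 2 = 321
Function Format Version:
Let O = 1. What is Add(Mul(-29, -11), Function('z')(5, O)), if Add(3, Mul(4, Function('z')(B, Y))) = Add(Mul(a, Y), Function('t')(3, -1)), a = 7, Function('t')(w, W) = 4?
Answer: 321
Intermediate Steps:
Function('z')(B, Y) = Add(Rational(1, 4), Mul(Rational(7, 4), Y)) (Function('z')(B, Y) = Add(Rational(-3, 4), Mul(Rational(1, 4), Add(Mul(7, Y), 4))) = Add(Rational(-3, 4), Mul(Rational(1, 4), Add(4, Mul(7, Y)))) = Add(Rational(-3, 4), Add(1, Mul(Rational(7, 4), Y))) = Add(Rational(1, 4), Mul(Rational(7, 4), Y)))
Add(Mul(-29, -11), Function('z')(5, O)) = Add(Mul(-29, -11), Add(Rational(1, 4), Mul(Rational(7, 4), 1))) = Add(319, Add(Rational(1, 4), Rational(7, 4))) = Add(319, 2) = 321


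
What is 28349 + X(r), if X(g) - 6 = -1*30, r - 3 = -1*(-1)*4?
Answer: 28325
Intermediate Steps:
r = 7 (r = 3 - 1*(-1)*4 = 3 + 1*4 = 3 + 4 = 7)
X(g) = -24 (X(g) = 6 - 1*30 = 6 - 30 = -24)
28349 + X(r) = 28349 - 24 = 28325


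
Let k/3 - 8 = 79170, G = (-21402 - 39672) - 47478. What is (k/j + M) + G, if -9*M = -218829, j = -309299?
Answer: -78164590789/927897 ≈ -84238.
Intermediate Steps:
G = -108552 (G = -61074 - 47478 = -108552)
k = 237534 (k = 24 + 3*79170 = 24 + 237510 = 237534)
M = 72943/3 (M = -1/9*(-218829) = 72943/3 ≈ 24314.)
(k/j + M) + G = (237534/(-309299) + 72943/3) - 108552 = (237534*(-1/309299) + 72943/3) - 108552 = (-237534/309299 + 72943/3) - 108552 = 22560484355/927897 - 108552 = -78164590789/927897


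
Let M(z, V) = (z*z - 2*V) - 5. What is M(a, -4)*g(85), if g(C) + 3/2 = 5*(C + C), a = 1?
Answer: 3394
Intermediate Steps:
M(z, V) = -5 + z² - 2*V (M(z, V) = (z² - 2*V) - 5 = -5 + z² - 2*V)
g(C) = -3/2 + 10*C (g(C) = -3/2 + 5*(C + C) = -3/2 + 5*(2*C) = -3/2 + 10*C)
M(a, -4)*g(85) = (-5 + 1² - 2*(-4))*(-3/2 + 10*85) = (-5 + 1 + 8)*(-3/2 + 850) = 4*(1697/2) = 3394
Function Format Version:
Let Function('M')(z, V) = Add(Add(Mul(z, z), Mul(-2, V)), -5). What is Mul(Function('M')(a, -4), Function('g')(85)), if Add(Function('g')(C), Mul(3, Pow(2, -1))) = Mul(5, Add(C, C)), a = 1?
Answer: 3394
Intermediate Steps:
Function('M')(z, V) = Add(-5, Pow(z, 2), Mul(-2, V)) (Function('M')(z, V) = Add(Add(Pow(z, 2), Mul(-2, V)), -5) = Add(-5, Pow(z, 2), Mul(-2, V)))
Function('g')(C) = Add(Rational(-3, 2), Mul(10, C)) (Function('g')(C) = Add(Rational(-3, 2), Mul(5, Add(C, C))) = Add(Rational(-3, 2), Mul(5, Mul(2, C))) = Add(Rational(-3, 2), Mul(10, C)))
Mul(Function('M')(a, -4), Function('g')(85)) = Mul(Add(-5, Pow(1, 2), Mul(-2, -4)), Add(Rational(-3, 2), Mul(10, 85))) = Mul(Add(-5, 1, 8), Add(Rational(-3, 2), 850)) = Mul(4, Rational(1697, 2)) = 3394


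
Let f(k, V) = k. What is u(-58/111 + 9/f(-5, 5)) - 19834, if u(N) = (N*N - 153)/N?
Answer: -14143678126/715395 ≈ -19770.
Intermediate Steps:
u(N) = (-153 + N²)/N (u(N) = (N² - 153)/N = (-153 + N²)/N)
u(-58/111 + 9/f(-5, 5)) - 19834 = ((-58/111 + 9/(-5)) - 153/(-58/111 + 9/(-5))) - 19834 = ((-58*1/111 + 9*(-⅕)) - 153/(-58*1/111 + 9*(-⅕))) - 19834 = ((-58/111 - 9/5) - 153/(-58/111 - 9/5)) - 19834 = (-1289/555 - 153/(-1289/555)) - 19834 = (-1289/555 - 153*(-555/1289)) - 19834 = (-1289/555 + 84915/1289) - 19834 = 45466304/715395 - 19834 = -14143678126/715395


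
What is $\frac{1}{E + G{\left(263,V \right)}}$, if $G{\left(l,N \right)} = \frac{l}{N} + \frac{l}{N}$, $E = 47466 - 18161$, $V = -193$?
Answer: $\frac{193}{5655339} \approx 3.4127 \cdot 10^{-5}$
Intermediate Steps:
$E = 29305$
$G{\left(l,N \right)} = \frac{2 l}{N}$
$\frac{1}{E + G{\left(263,V \right)}} = \frac{1}{29305 + 2 \cdot 263 \frac{1}{-193}} = \frac{1}{29305 + 2 \cdot 263 \left(- \frac{1}{193}\right)} = \frac{1}{29305 - \frac{526}{193}} = \frac{1}{\frac{5655339}{193}} = \frac{193}{5655339}$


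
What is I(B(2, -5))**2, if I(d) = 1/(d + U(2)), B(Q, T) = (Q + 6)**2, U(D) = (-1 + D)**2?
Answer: 1/4225 ≈ 0.00023669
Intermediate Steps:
B(Q, T) = (6 + Q)**2
I(d) = 1/(1 + d) (I(d) = 1/(d + (-1 + 2)**2) = 1/(d + 1**2) = 1/(d + 1) = 1/(1 + d))
I(B(2, -5))**2 = (1/(1 + (6 + 2)**2))**2 = (1/(1 + 8**2))**2 = (1/(1 + 64))**2 = (1/65)**2 = 1/4225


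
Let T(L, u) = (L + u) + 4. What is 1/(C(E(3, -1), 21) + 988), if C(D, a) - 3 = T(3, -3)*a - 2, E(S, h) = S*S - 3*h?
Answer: 1/1073 ≈ 0.00093197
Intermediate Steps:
E(S, h) = S**2 - 3*h
T(L, u) = 4 + L + u
C(D, a) = 1 + 4*a (C(D, a) = 3 + ((4 + 3 - 3)*a - 2) = 3 + (4*a - 2) = 3 + (-2 + 4*a) = 1 + 4*a)
1/(C(E(3, -1), 21) + 988) = 1/((1 + 4*21) + 988) = 1/((1 + 84) + 988) = 1/(85 + 988) = 1/1073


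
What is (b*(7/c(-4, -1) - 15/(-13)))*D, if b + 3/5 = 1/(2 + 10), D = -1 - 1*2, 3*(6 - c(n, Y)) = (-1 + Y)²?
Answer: 2139/520 ≈ 4.1135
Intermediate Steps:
c(n, Y) = 6 - (-1 + Y)²/3
D = -3 (D = -1 - 2 = -3)
b = -31/60 (b = -⅗ + 1/(2 + 10) = -⅗ + 1/12 = -31/60 ≈ -0.51667)
(b*(7/c(-4, -1) - 15/(-13)))*D = -31*(7/(6 - (-1 - 1)²/3) - 15/(-13))/60*(-3) = -31*(7/(6 - ⅓*(-2)²) - 15*(-1/13))/60*(-3) = -31*(7/(6 - ⅓*4) + 15/13)/60*(-3) = -31*(7/(6 - 4/3) + 15/13)/60*(-3) = -31*(7/(14/3) + 15/13)/60*(-3) = -31*(7*(3/14) + 15/13)/60*(-3) = -31*(3/2 + 15/13)/60*(-3) = -31/60*69/26*(-3) = -713/520*(-3) = 2139/520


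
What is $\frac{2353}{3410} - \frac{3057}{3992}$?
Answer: $- \frac{515597}{6806360} \approx -0.075752$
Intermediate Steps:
$\frac{2353}{3410} - \frac{3057}{3992} = - \frac{515597}{6806360}$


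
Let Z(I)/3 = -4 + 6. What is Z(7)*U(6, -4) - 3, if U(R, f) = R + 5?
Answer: 63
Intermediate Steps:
U(R, f) = 5 + R
Z(I) = 6 (Z(I) = 3*(-4 + 6) = 3*2 = 6)
Z(7)*U(6, -4) - 3 = 6*(5 + 6) - 3 = 6*11 - 3 = 66 - 3 = 63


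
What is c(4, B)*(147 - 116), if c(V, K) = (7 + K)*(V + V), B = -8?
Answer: -248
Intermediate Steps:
c(V, K) = 2*V*(7 + K) (c(V, K) = (7 + K)*(2*V) = 2*V*(7 + K))
c(4, B)*(147 - 116) = (2*4*(7 - 8))*(147 - 116) = (2*4*(-1))*31 = -8*31 = -248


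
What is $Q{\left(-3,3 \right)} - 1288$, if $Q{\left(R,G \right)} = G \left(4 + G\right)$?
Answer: $-1267$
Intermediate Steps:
$Q{\left(-3,3 \right)} - 1288 = 3 \left(4 + 3\right) - 1288 = 3 \cdot 7 - 1288 = 21 - 1288 = -1267$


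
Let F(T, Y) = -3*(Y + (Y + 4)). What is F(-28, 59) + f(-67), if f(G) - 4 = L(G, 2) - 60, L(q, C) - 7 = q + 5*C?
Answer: -472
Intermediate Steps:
F(T, Y) = -12 - 6*Y (F(T, Y) = -3*(Y + (4 + Y)) = -3*(4 + 2*Y) = -12 - 6*Y)
L(q, C) = 7 + q + 5*C (L(q, C) = 7 + (q + 5*C) = 7 + q + 5*C)
f(G) = -39 + G (f(G) = 4 + ((7 + G + 5*2) - 60) = 4 + ((7 + G + 10) - 60) = 4 + ((17 + G) - 60) = 4 + (-43 + G) = -39 + G)
F(-28, 59) + f(-67) = (-12 - 6*59) + (-39 - 67) = (-12 - 354) - 106 = -366 - 106 = -472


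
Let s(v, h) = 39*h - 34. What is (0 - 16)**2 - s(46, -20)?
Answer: 1070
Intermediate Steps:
s(v, h) = -34 + 39*h
(0 - 16)**2 - s(46, -20) = (0 - 16)**2 - (-34 + 39*(-20)) = (-16)**2 - (-34 - 780) = 256 - 1*(-814) = 256 + 814 = 1070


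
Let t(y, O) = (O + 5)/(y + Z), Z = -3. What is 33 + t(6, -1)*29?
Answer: 215/3 ≈ 71.667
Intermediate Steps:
t(y, O) = (5 + O)/(-3 + y) (t(y, O) = (O + 5)/(y - 3) = (5 + O)/(-3 + y))
33 + t(6, -1)*29 = 33 + ((5 - 1)/(-3 + 6))*29 = 33 + (4/3)*29 = 33 + 116/3 = 215/3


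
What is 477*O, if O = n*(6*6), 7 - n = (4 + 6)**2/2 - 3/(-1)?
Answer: -789912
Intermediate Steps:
n = -46 (n = 7 - ((4 + 6)**2/2 - 3/(-1)) = 7 - (10**2*(1/2) - 3*(-1)) = 7 - (100*(1/2) + 3) = 7 - (50 + 3) = 7 - 1*53 = 7 - 53 = -46)
O = -1656 (O = -276*6 = -46*36 = -1656)
477*O = 477*(-1656) = -789912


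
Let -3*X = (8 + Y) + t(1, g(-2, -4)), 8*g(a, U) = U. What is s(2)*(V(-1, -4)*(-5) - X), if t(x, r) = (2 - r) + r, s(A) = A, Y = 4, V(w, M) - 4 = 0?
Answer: -92/3 ≈ -30.667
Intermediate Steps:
g(a, U) = U/8
V(w, M) = 4 (V(w, M) = 4 + 0 = 4)
t(x, r) = 2
X = -14/3 (X = -((8 + 4) + 2)/3 = -(12 + 2)/3 = -⅓*14 = -14/3 ≈ -4.6667)
s(2)*(V(-1, -4)*(-5) - X) = 2*(4*(-5) - 1*(-14/3)) = 2*(-20 + 14/3) = 2*(-46/3) = -92/3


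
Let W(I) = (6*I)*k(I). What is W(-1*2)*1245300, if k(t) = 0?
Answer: 0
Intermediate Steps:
W(I) = 0 (W(I) = (6*I)*0 = 0)
W(-1*2)*1245300 = 0*1245300 = 0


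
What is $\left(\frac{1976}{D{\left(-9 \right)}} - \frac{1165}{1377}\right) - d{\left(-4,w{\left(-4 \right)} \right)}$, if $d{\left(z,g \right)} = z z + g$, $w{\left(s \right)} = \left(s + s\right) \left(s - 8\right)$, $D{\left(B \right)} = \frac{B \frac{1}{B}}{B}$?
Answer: $- \frac{24643957}{1377} \approx -17897.0$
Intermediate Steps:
$D{\left(B \right)} = \frac{1}{B}$ ($D{\left(B \right)} = 1 \frac{1}{B} = \frac{1}{B}$)
$w{\left(s \right)} = 2 s \left(-8 + s\right)$
$d{\left(z,g \right)} = g + z^{2}$ ($d{\left(z,g \right)} = z^{2} + g = g + z^{2}$)
$\left(\frac{1976}{D{\left(-9 \right)}} - \frac{1165}{1377}\right) - d{\left(-4,w{\left(-4 \right)} \right)} = \left(\frac{1976}{\frac{1}{-9}} - \frac{1165}{1377}\right) - \left(2 \left(-4\right) \left(-8 - 4\right) + \left(-4\right)^{2}\right) = \left(\frac{1976}{- \frac{1}{9}} - \frac{1165}{1377}\right) - \left(2 \left(-4\right) \left(-12\right) + 16\right) = \left(1976 \left(-9\right) - \frac{1165}{1377}\right) - \left(96 + 16\right) = \left(-17784 - \frac{1165}{1377}\right) - 112 = - \frac{24489733}{1377} - 112 = - \frac{24643957}{1377}$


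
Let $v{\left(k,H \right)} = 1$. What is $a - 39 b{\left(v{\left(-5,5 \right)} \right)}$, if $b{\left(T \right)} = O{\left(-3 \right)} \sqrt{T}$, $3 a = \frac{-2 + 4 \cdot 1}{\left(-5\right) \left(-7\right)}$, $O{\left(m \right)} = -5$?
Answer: $\frac{20477}{105} \approx 195.02$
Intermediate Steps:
$a = \frac{2}{105}$ ($a = \frac{\left(-2 + 4 \cdot 1\right) \frac{1}{\left(-5\right) \left(-7\right)}}{3} = \frac{\left(-2 + 4\right) \frac{1}{35}}{3} = \frac{2 \cdot \frac{1}{35}}{3} = \frac{1}{3} \cdot \frac{2}{35} = \frac{2}{105} \approx 0.019048$)
$b{\left(T \right)} = - 5 \sqrt{T}$
$a - 39 b{\left(v{\left(-5,5 \right)} \right)} = \frac{2}{105} - 39 \left(- 5 \sqrt{1}\right) = \frac{2}{105} - 39 \left(\left(-5\right) 1\right) = \frac{2}{105} - -195 = \frac{2}{105} + 195 = \frac{20477}{105}$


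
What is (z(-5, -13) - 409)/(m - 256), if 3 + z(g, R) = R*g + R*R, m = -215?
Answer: 178/471 ≈ 0.37792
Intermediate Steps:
z(g, R) = -3 + R**2 + R*g (z(g, R) = -3 + (R*g + R*R) = -3 + (R*g + R**2) = -3 + (R**2 + R*g) = -3 + R**2 + R*g)
(z(-5, -13) - 409)/(m - 256) = ((-3 + (-13)**2 - 13*(-5)) - 409)/(-215 - 256) = ((-3 + 169 + 65) - 409)/(-471) = (231 - 409)*(-1/471) = -178*(-1/471) = 178/471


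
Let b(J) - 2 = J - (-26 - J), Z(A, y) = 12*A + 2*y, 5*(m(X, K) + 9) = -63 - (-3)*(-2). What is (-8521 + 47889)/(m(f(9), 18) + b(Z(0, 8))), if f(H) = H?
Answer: 98420/93 ≈ 1058.3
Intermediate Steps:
m(X, K) = -114/5 (m(X, K) = -9 + (-63 - (-3)*(-2))/5 = -9 + (-63 - 1*6)/5 = -9 + (-63 - 6)/5 = -9 + (1/5)*(-69) = -9 - 69/5 = -114/5)
Z(A, y) = 2*y + 12*A
b(J) = 28 + 2*J (b(J) = 2 + (J - (-26 - J)) = 2 + (J + (26 + J)) = 2 + (26 + 2*J) = 28 + 2*J)
(-8521 + 47889)/(m(f(9), 18) + b(Z(0, 8))) = (-8521 + 47889)/(-114/5 + (28 + 2*(2*8 + 12*0))) = 39368/(-114/5 + (28 + 2*(16 + 0))) = 39368/(-114/5 + (28 + 2*16)) = 39368/(-114/5 + (28 + 32)) = 39368/(-114/5 + 60) = 39368/(186/5) = 39368*(5/186) = 98420/93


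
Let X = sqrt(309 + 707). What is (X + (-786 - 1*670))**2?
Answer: 2120952 - 5824*sqrt(254) ≈ 2.0281e+6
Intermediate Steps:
X = 2*sqrt(254) (X = sqrt(1016) = 2*sqrt(254) ≈ 31.875)
(X + (-786 - 1*670))**2 = (2*sqrt(254) + (-786 - 1*670))**2 = (2*sqrt(254) + (-786 - 670))**2 = (2*sqrt(254) - 1456)**2 = (-1456 + 2*sqrt(254))**2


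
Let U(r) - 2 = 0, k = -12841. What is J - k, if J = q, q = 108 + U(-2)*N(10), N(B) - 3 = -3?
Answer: 12949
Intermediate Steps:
N(B) = 0 (N(B) = 3 - 3 = 0)
U(r) = 2 (U(r) = 2 + 0 = 2)
q = 108 (q = 108 + 2*0 = 108 + 0 = 108)
J = 108
J - k = 108 - 1*(-12841) = 108 + 12841 = 12949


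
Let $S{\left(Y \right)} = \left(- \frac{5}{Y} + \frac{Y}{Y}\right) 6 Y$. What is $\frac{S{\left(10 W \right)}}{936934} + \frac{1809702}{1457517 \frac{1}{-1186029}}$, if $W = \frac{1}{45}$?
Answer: $- \frac{1005498386670353263}{682798616439} \approx -1.4726 \cdot 10^{6}$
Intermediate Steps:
$W = \frac{1}{45} \approx 0.022222$
$S{\left(Y \right)} = Y \left(6 - \frac{30}{Y}\right)$ ($S{\left(Y \right)} = \left(- \frac{5}{Y} + 1\right) 6 Y = \left(1 - \frac{5}{Y}\right) 6 Y = \left(6 - \frac{30}{Y}\right) Y = Y \left(6 - \frac{30}{Y}\right)$)
$\frac{S{\left(10 W \right)}}{936934} + \frac{1809702}{1457517 \frac{1}{-1186029}} = \frac{-30 + 6 \cdot 10 \cdot \frac{1}{45}}{936934} + \frac{1809702}{1457517 \frac{1}{-1186029}} = \left(-30 + 6 \cdot \frac{2}{9}\right) \frac{1}{936934} + \frac{1809702}{1457517 \left(- \frac{1}{1186029}\right)} = \left(-30 + \frac{4}{3}\right) \frac{1}{936934} + \frac{1809702}{- \frac{485839}{395343}} = \left(- \frac{86}{3}\right) \frac{1}{936934} + 1809702 \left(- \frac{395343}{485839}\right) = - \frac{43}{1405401} - \frac{715453017786}{485839} = - \frac{1005498386670353263}{682798616439}$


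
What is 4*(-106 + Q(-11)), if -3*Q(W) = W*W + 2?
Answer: -588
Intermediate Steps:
Q(W) = -⅔ - W²/3 (Q(W) = -(W*W + 2)/3 = -(W² + 2)/3 = -(2 + W²)/3 = -⅔ - W²/3)
4*(-106 + Q(-11)) = 4*(-106 + (-⅔ - ⅓*(-11)²)) = 4*(-106 + (-⅔ - ⅓*121)) = 4*(-106 + (-⅔ - 121/3)) = 4*(-106 - 41) = 4*(-147) = -588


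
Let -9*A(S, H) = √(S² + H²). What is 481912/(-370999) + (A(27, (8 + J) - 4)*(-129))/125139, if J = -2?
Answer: -481912/370999 + 43*√733/375417 ≈ -1.2959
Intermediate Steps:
A(S, H) = -√(H² + S²)/9 (A(S, H) = -√(S² + H²)/9 = -√(H² + S²)/9)
481912/(-370999) + (A(27, (8 + J) - 4)*(-129))/125139 = 481912/(-370999) + (-√(((8 - 2) - 4)² + 27²)/9*(-129))/125139 = 481912*(-1/370999) + (-√((6 - 4)² + 729)/9*(-129))*(1/125139) = -481912/370999 + (-√(2² + 729)/9*(-129))*(1/125139) = -481912/370999 + (-√(4 + 729)/9*(-129))*(1/125139) = -481912/370999 + (-√733/9*(-129))*(1/125139) = -481912/370999 + (43*√733/3)*(1/125139) = -481912/370999 + 43*√733/375417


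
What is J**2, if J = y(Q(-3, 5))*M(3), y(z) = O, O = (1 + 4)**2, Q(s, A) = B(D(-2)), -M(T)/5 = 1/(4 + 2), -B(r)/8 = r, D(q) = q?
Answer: 15625/36 ≈ 434.03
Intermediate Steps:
B(r) = -8*r
M(T) = -5/6 (M(T) = -5/(4 + 2) = -5/6)
Q(s, A) = 16 (Q(s, A) = -8*(-2) = 16)
O = 25 (O = 5**2 = 25)
y(z) = 25
J = -125/6 (J = 25*(-5/6) = -125/6 ≈ -20.833)
J**2 = (-125/6)**2 = 15625/36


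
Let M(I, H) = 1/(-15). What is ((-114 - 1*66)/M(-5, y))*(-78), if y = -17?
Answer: -210600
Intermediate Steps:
M(I, H) = -1/15
((-114 - 1*66)/M(-5, y))*(-78) = ((-114 - 1*66)/(-1/15))*(-78) = ((-114 - 66)*(-15))*(-78) = -180*(-15)*(-78) = 2700*(-78) = -210600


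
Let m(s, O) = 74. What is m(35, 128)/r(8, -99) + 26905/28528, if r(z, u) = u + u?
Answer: 1608059/2824272 ≈ 0.56937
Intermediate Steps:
r(z, u) = 2*u
m(35, 128)/r(8, -99) + 26905/28528 = 74/((2*(-99))) + 26905/28528 = 74/(-198) + 26905*(1/28528) = 74*(-1/198) + 26905/28528 = -37/99 + 26905/28528 = 1608059/2824272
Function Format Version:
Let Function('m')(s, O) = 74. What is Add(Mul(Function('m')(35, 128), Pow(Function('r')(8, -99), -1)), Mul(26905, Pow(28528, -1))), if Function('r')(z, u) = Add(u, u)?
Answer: Rational(1608059, 2824272) ≈ 0.56937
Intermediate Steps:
Function('r')(z, u) = Mul(2, u)
Add(Mul(Function('m')(35, 128), Pow(Function('r')(8, -99), -1)), Mul(26905, Pow(28528, -1))) = Add(Mul(74, Pow(Mul(2, -99), -1)), Mul(26905, Pow(28528, -1))) = Add(Mul(74, Pow(-198, -1)), Mul(26905, Rational(1, 28528))) = Add(Mul(74, Rational(-1, 198)), Rational(26905, 28528)) = Add(Rational(-37, 99), Rational(26905, 28528)) = Rational(1608059, 2824272)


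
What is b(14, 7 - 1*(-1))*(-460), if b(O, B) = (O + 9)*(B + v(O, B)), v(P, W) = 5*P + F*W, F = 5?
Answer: -1248440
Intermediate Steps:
v(P, W) = 5*P + 5*W
b(O, B) = (9 + O)*(5*O + 6*B) (b(O, B) = (O + 9)*(B + (5*O + 5*B)) = (9 + O)*(B + (5*B + 5*O)) = (9 + O)*(5*O + 6*B))
b(14, 7 - 1*(-1))*(-460) = (45*14 + 54*(7 - 1*(-1)) + (7 - 1*(-1))*14 + 5*14*((7 - 1*(-1)) + 14))*(-460) = (630 + 54*(7 + 1) + (7 + 1)*14 + 5*14*((7 + 1) + 14))*(-460) = (630 + 54*8 + 8*14 + 5*14*(8 + 14))*(-460) = (630 + 432 + 112 + 5*14*22)*(-460) = (630 + 432 + 112 + 1540)*(-460) = 2714*(-460) = -1248440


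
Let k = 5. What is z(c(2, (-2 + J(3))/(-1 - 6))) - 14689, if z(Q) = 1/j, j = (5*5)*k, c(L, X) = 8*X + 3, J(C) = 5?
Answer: -1836124/125 ≈ -14689.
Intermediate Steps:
c(L, X) = 3 + 8*X
j = 125 (j = (5*5)*5 = 25*5 = 125)
z(Q) = 1/125
z(c(2, (-2 + J(3))/(-1 - 6))) - 14689 = 1/125 - 14689 = -1836124/125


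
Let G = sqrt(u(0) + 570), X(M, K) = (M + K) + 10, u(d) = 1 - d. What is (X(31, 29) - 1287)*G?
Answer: -1217*sqrt(571) ≈ -29081.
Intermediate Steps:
X(M, K) = 10 + K + M (X(M, K) = (K + M) + 10 = 10 + K + M)
G = sqrt(571) (G = sqrt((1 - 1*0) + 570) = sqrt((1 + 0) + 570) = sqrt(1 + 570) = sqrt(571) ≈ 23.896)
(X(31, 29) - 1287)*G = ((10 + 29 + 31) - 1287)*sqrt(571) = (70 - 1287)*sqrt(571) = -1217*sqrt(571)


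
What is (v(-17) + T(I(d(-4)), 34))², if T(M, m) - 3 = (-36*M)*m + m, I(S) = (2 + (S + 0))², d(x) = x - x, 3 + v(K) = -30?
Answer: 23931664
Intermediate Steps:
v(K) = -33 (v(K) = -3 - 30 = -33)
d(x) = 0
I(S) = (2 + S)²
T(M, m) = 3 + m - 36*M*m (T(M, m) = 3 + ((-36*M)*m + m) = 3 + (-36*M*m + m) = 3 + (m - 36*M*m) = 3 + m - 36*M*m)
(v(-17) + T(I(d(-4)), 34))² = (-33 + (3 + 34 - 36*(2 + 0)²*34))² = (-33 + (3 + 34 - 36*2²*34))² = (-33 + (3 + 34 - 36*4*34))² = (-33 + (3 + 34 - 4896))² = (-33 - 4859)² = (-4892)² = 23931664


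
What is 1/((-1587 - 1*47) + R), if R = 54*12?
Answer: -1/986 ≈ -0.0010142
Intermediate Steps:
R = 648
1/((-1587 - 1*47) + R) = 1/((-1587 - 1*47) + 648) = 1/((-1587 - 47) + 648) = 1/(-1634 + 648) = 1/(-986) = -1/986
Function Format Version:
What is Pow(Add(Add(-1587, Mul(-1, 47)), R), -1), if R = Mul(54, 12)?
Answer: Rational(-1, 986) ≈ -0.0010142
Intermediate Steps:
R = 648
Pow(Add(Add(-1587, Mul(-1, 47)), R), -1) = Pow(Add(Add(-1587, Mul(-1, 47)), 648), -1) = Pow(Add(Add(-1587, -47), 648), -1) = Pow(Add(-1634, 648), -1) = Pow(-986, -1) = Rational(-1, 986)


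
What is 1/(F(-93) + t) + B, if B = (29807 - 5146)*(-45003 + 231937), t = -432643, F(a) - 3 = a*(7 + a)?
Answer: 1957590861334107/424642 ≈ 4.6100e+9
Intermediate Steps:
F(a) = 3 + a*(7 + a)
B = 4609979374 (B = 24661*186934 = 4609979374)
1/(F(-93) + t) + B = 1/((3 + (-93)² + 7*(-93)) - 432643) + 4609979374 = 1/((3 + 8649 - 651) - 432643) + 4609979374 = 1/(8001 - 432643) + 4609979374 = 1/(-424642) + 4609979374 = -1/424642 + 4609979374 = 1957590861334107/424642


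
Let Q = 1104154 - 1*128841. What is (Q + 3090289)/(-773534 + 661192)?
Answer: -2032801/56171 ≈ -36.190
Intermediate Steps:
Q = 975313 (Q = 1104154 - 128841 = 975313)
(Q + 3090289)/(-773534 + 661192) = (975313 + 3090289)/(-773534 + 661192) = 4065602/(-112342) = 4065602*(-1/112342) = -2032801/56171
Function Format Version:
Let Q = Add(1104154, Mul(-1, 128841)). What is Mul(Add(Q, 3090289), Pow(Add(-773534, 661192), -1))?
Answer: Rational(-2032801, 56171) ≈ -36.190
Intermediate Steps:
Q = 975313 (Q = Add(1104154, -128841) = 975313)
Mul(Add(Q, 3090289), Pow(Add(-773534, 661192), -1)) = Mul(Add(975313, 3090289), Pow(Add(-773534, 661192), -1)) = Mul(4065602, Pow(-112342, -1)) = Mul(4065602, Rational(-1, 112342)) = Rational(-2032801, 56171)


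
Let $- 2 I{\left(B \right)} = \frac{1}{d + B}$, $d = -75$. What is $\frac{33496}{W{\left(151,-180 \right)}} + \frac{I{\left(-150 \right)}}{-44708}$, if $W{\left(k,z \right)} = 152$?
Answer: $\frac{84236578181}{382253400} \approx 220.37$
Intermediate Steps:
$I{\left(B \right)} = - \frac{1}{2 \left(-75 + B\right)}$
$\frac{33496}{W{\left(151,-180 \right)}} + \frac{I{\left(-150 \right)}}{-44708} = \frac{33496}{152} + \frac{\left(-1\right) \frac{1}{-150 + 2 \left(-150\right)}}{-44708} = 33496 \cdot \frac{1}{152} + - \frac{1}{-150 - 300} \left(- \frac{1}{44708}\right) = \frac{4187}{19} + - \frac{1}{-450} \left(- \frac{1}{44708}\right) = \frac{4187}{19} + \left(-1\right) \left(- \frac{1}{450}\right) \left(- \frac{1}{44708}\right) = \frac{4187}{19} + \frac{1}{450} \left(- \frac{1}{44708}\right) = \frac{4187}{19} - \frac{1}{20118600} = \frac{84236578181}{382253400}$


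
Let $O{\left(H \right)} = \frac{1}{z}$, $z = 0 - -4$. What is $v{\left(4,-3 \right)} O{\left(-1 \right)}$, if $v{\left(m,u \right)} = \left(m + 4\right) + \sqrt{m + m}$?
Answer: $2 + \frac{\sqrt{2}}{2} \approx 2.7071$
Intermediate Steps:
$v{\left(m,u \right)} = 4 + m + \sqrt{2} \sqrt{m}$ ($v{\left(m,u \right)} = \left(4 + m\right) + \sqrt{2 m} = \left(4 + m\right) + \sqrt{2} \sqrt{m} = 4 + m + \sqrt{2} \sqrt{m}$)
$z = 4$ ($z = 0 + 4 = 4$)
$O{\left(H \right)} = \frac{1}{4}$
$v{\left(4,-3 \right)} O{\left(-1 \right)} = \left(4 + 4 + \sqrt{2} \sqrt{4}\right) \frac{1}{4} = \left(4 + 4 + \sqrt{2} \cdot 2\right) \frac{1}{4} = \left(4 + 4 + 2 \sqrt{2}\right) \frac{1}{4} = \left(8 + 2 \sqrt{2}\right) \frac{1}{4} = 2 + \frac{\sqrt{2}}{2}$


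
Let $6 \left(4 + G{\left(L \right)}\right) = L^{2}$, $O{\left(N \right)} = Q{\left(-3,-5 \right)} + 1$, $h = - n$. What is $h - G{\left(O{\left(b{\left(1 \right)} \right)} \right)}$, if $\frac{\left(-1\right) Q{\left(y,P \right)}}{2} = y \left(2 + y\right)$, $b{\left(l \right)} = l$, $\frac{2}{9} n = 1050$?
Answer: $- \frac{28351}{6} \approx -4725.2$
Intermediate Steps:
$n = 4725$ ($n = \frac{9}{2} \cdot 1050 = 4725$)
$Q{\left(y,P \right)} = - 2 y \left(2 + y\right)$
$h = -4725$ ($h = \left(-1\right) 4725 = -4725$)
$O{\left(N \right)} = -5$ ($O{\left(N \right)} = \left(-2\right) \left(-3\right) \left(2 - 3\right) + 1 = \left(-2\right) \left(-3\right) \left(-1\right) + 1 = -6 + 1 = -5$)
$G{\left(L \right)} = -4 + \frac{L^{2}}{6}$
$h - G{\left(O{\left(b{\left(1 \right)} \right)} \right)} = -4725 - \left(-4 + \frac{\left(-5\right)^{2}}{6}\right) = -4725 - \left(-4 + \frac{1}{6} \cdot 25\right) = -4725 - \left(-4 + \frac{25}{6}\right) = -4725 - \frac{1}{6} = - \frac{28351}{6}$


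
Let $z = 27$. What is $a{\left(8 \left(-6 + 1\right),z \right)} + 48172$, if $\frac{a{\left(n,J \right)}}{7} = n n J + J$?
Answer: $350761$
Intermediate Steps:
$a{\left(n,J \right)} = 7 J + 7 J n^{2}$ ($a{\left(n,J \right)} = 7 \left(n n J + J\right) = 7 \left(n^{2} J + J\right) = 7 \left(J n^{2} + J\right) = 7 \left(J + J n^{2}\right) = 7 J + 7 J n^{2}$)
$a{\left(8 \left(-6 + 1\right),z \right)} + 48172 = 7 \cdot 27 \left(1 + \left(8 \left(-6 + 1\right)\right)^{2}\right) + 48172 = 7 \cdot 27 \left(1 + \left(8 \left(-5\right)\right)^{2}\right) + 48172 = 7 \cdot 27 \left(1 + \left(-40\right)^{2}\right) + 48172 = 7 \cdot 27 \left(1 + 1600\right) + 48172 = 7 \cdot 27 \cdot 1601 + 48172 = 302589 + 48172 = 350761$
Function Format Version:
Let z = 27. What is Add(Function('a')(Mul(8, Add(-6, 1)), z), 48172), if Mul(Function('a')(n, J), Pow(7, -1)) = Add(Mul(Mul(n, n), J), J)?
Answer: 350761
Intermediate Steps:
Function('a')(n, J) = Add(Mul(7, J), Mul(7, J, Pow(n, 2))) (Function('a')(n, J) = Mul(7, Add(Mul(Mul(n, n), J), J)) = Mul(7, Add(Mul(Pow(n, 2), J), J)) = Mul(7, Add(Mul(J, Pow(n, 2)), J)) = Mul(7, Add(J, Mul(J, Pow(n, 2)))) = Add(Mul(7, J), Mul(7, J, Pow(n, 2))))
Add(Function('a')(Mul(8, Add(-6, 1)), z), 48172) = Add(Mul(7, 27, Add(1, Pow(Mul(8, Add(-6, 1)), 2))), 48172) = Add(Mul(7, 27, Add(1, Pow(Mul(8, -5), 2))), 48172) = Add(Mul(7, 27, Add(1, Pow(-40, 2))), 48172) = Add(Mul(7, 27, Add(1, 1600)), 48172) = Add(Mul(7, 27, 1601), 48172) = Add(302589, 48172) = 350761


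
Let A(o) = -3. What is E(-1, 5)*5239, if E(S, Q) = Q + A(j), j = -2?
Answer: 10478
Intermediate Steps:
E(S, Q) = -3 + Q (E(S, Q) = Q - 3 = -3 + Q)
E(-1, 5)*5239 = (-3 + 5)*5239 = 2*5239 = 10478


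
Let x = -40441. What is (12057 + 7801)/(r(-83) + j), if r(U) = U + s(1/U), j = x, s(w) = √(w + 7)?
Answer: -16698056034/34075537307 - 9929*√12035/34075537307 ≈ -0.49006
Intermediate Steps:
s(w) = √(7 + w)
j = -40441
r(U) = U + √(7 + 1/U)
(12057 + 7801)/(r(-83) + j) = (12057 + 7801)/((-83 + √(7 + 1/(-83))) - 40441) = 19858/((-83 + √(7 - 1/83)) - 40441) = 19858/((-83 + √(580/83)) - 40441) = 19858/((-83 + 2*√12035/83) - 40441) = 19858/(-40524 + 2*√12035/83)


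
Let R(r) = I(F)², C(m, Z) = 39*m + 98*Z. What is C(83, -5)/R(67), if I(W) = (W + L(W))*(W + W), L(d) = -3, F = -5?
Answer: 2747/6400 ≈ 0.42922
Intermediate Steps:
I(W) = 2*W*(-3 + W) (I(W) = (W - 3)*(W + W) = (-3 + W)*(2*W) = 2*W*(-3 + W))
R(r) = 6400 (R(r) = (2*(-5)*(-3 - 5))² = (2*(-5)*(-8))² = 80² = 6400)
C(83, -5)/R(67) = (39*83 + 98*(-5))/6400 = (3237 - 490)*(1/6400) = 2747*(1/6400) = 2747/6400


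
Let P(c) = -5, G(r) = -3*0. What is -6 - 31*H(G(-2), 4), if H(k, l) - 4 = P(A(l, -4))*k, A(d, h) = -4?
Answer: -130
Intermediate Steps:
G(r) = 0
H(k, l) = 4 - 5*k
-6 - 31*H(G(-2), 4) = -6 - 31*(4 - 5*0) = -6 - 31*(4 + 0) = -6 - 31*4 = -6 - 124 = -130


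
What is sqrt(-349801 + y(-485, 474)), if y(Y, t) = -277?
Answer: I*sqrt(350078) ≈ 591.67*I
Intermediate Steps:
sqrt(-349801 + y(-485, 474)) = sqrt(-349801 - 277) = sqrt(-350078) = I*sqrt(350078)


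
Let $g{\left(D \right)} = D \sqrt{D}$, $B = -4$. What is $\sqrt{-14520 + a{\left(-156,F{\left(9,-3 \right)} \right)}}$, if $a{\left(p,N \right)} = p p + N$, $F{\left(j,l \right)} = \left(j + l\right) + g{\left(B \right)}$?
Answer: $\sqrt{9822 - 8 i} \approx 99.106 - 0.0404 i$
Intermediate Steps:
$g{\left(D \right)} = D^{\frac{3}{2}}$
$F{\left(j,l \right)} = j + l - 8 i$ ($F{\left(j,l \right)} = \left(j + l\right) + \left(-4\right)^{\frac{3}{2}} = \left(j + l\right) - 8 i = j + l - 8 i$)
$a{\left(p,N \right)} = N + p^{2}$ ($a{\left(p,N \right)} = p^{2} + N = N + p^{2}$)
$\sqrt{-14520 + a{\left(-156,F{\left(9,-3 \right)} \right)}} = \sqrt{-14520 - \left(-6 - 24336 + 8 i\right)} = \sqrt{-14520 + \left(\left(6 - 8 i\right) + 24336\right)} = \sqrt{-14520 + \left(24342 - 8 i\right)} = \sqrt{9822 - 8 i}$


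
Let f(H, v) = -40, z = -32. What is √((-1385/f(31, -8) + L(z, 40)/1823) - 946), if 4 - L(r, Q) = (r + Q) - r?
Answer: I*√48461833526/7292 ≈ 30.189*I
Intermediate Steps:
L(r, Q) = 4 - Q (L(r, Q) = 4 - ((r + Q) - r) = 4 - ((Q + r) - r) = 4 - Q)
√((-1385/f(31, -8) + L(z, 40)/1823) - 946) = √((-1385/(-40) + (4 - 1*40)/1823) - 946) = √((-1385*(-1/40) + (4 - 40)*(1/1823)) - 946) = √((277/8 - 36*1/1823) - 946) = √((277/8 - 36/1823) - 946) = √(504683/14584 - 946) = √(-13291781/14584) = I*√48461833526/7292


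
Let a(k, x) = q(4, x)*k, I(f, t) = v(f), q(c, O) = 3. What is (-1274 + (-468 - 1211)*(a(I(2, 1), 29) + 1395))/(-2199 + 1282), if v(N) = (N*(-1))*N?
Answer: 2323331/917 ≈ 2533.6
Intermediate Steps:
v(N) = -N² (v(N) = (-N)*N = -N²)
I(f, t) = -f²
a(k, x) = 3*k
(-1274 + (-468 - 1211)*(a(I(2, 1), 29) + 1395))/(-2199 + 1282) = (-1274 + (-468 - 1211)*(3*(-1*2²) + 1395))/(-2199 + 1282) = (-1274 - 1679*(3*(-1*4) + 1395))/(-917) = (-1274 - 1679*(3*(-4) + 1395))*(-1/917) = (-1274 - 1679*(-12 + 1395))*(-1/917) = (-1274 - 1679*1383)*(-1/917) = (-1274 - 2322057)*(-1/917) = -2323331*(-1/917) = 2323331/917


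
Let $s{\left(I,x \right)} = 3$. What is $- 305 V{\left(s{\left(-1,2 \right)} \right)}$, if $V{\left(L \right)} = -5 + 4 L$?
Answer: $-2135$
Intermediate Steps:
$- 305 V{\left(s{\left(-1,2 \right)} \right)} = - 305 \left(-5 + 4 \cdot 3\right) = - 305 \left(-5 + 12\right) = \left(-305\right) 7 = -2135$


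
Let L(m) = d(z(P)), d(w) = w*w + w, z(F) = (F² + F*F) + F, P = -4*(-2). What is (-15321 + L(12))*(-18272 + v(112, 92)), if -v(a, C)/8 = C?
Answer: -62935488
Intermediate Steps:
P = 8
v(a, C) = -8*C
z(F) = F + 2*F² (z(F) = (F² + F²) + F = 2*F² + F = F + 2*F²)
d(w) = w + w² (d(w) = w² + w = w + w²)
L(m) = 18632 (L(m) = (8*(1 + 2*8))*(1 + 8*(1 + 2*8)) = (8*(1 + 16))*(1 + 8*(1 + 16)) = (8*17)*(1 + 8*17) = 136*(1 + 136) = 136*137 = 18632)
(-15321 + L(12))*(-18272 + v(112, 92)) = (-15321 + 18632)*(-18272 - 8*92) = 3311*(-18272 - 736) = 3311*(-19008) = -62935488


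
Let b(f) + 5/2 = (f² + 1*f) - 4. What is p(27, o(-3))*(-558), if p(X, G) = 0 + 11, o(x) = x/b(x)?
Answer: -6138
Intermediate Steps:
b(f) = -13/2 + f + f² (b(f) = -5/2 + ((f² + 1*f) - 4) = -5/2 + ((f² + f) - 4) = -5/2 + ((f + f²) - 4) = -5/2 + (-4 + f + f²) = -13/2 + f + f²)
o(x) = x/(-13/2 + x + x²)
p(X, G) = 11
p(27, o(-3))*(-558) = 11*(-558) = -6138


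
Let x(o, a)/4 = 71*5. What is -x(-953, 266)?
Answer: -1420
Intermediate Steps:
x(o, a) = 1420 (x(o, a) = 4*(71*5) = 4*355 = 1420)
-x(-953, 266) = -1*1420 = -1420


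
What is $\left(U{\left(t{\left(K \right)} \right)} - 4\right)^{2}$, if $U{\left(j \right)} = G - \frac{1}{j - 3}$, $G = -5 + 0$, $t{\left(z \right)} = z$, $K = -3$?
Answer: $\frac{2809}{36} \approx 78.028$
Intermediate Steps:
$G = -5$
$U{\left(j \right)} = -5 - \frac{1}{-3 + j}$ ($U{\left(j \right)} = -5 - \frac{1}{j - 3} = -5 - \frac{1}{-3 + j}$)
$\left(U{\left(t{\left(K \right)} \right)} - 4\right)^{2} = \left(\frac{14 - -15}{-3 - 3} - 4\right)^{2} = \left(\frac{14 + 15}{-6} - 4\right)^{2} = \left(\left(- \frac{1}{6}\right) 29 - 4\right)^{2} = \left(- \frac{29}{6} - 4\right)^{2} = \left(- \frac{53}{6}\right)^{2} = \frac{2809}{36}$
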